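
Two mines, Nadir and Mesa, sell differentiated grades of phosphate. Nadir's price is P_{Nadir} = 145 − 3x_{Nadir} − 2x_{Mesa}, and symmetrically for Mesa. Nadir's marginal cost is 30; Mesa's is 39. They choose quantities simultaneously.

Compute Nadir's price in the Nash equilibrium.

Mine Nadir's profit: π = x_{Nadir}(145 − 3x_{Nadir} − 2x_{Mesa}) − 30x_{Nadir}.
∂π/∂x_{Nadir} = 115 − 6x_{Nadir} − 2x_{Mesa} = 0 ⇒ x_{Nadir} = 115/6 − (1/3)x_{Mesa}.
Similarly x_{Mesa} = 53/3 − (1/3)x_{Nadir}.
Solving the two reaction functions simultaneously: (1 − (−1/3)(−1/3))x_{Nadir} = 115/6 − (1/3)·(53/3), so (8/9)x_{Nadir} = 239/18 and x_{Nadir} = 14.9375.
Then x_{Mesa} = 53/3 − (1/3)·14.9375 = 12.6875.
P_{Nadir} = 145 − 3·14.9375 − 2·12.6875 = 74.8125.

74.8125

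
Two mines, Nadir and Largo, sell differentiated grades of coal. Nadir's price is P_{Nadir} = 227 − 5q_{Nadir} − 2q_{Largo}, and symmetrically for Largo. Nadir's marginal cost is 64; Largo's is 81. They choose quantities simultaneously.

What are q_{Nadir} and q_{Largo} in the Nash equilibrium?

13.9375, 11.8125

Mine Nadir's profit: π = q_{Nadir}(227 − 5q_{Nadir} − 2q_{Largo}) − 64q_{Nadir}.
∂π/∂q_{Nadir} = 163 − 10q_{Nadir} − 2q_{Largo} = 0 ⇒ q_{Nadir} = 16.3 − 0.2q_{Largo}.
Similarly q_{Largo} = 14.6 − 0.2q_{Nadir}.
Solving the two reaction functions simultaneously: (1 − (−0.2)(−0.2))q_{Nadir} = 16.3 − 0.2·14.6, so 0.96q_{Nadir} = 13.38 and q_{Nadir} = 13.9375.
Then q_{Largo} = 14.6 − 0.2·13.9375 = 11.8125.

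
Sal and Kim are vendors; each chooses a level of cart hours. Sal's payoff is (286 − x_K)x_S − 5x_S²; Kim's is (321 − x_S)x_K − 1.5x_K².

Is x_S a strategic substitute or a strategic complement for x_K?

strategic substitutes

Expanding Sal's payoff: 286x_S − x_Kx_S − 5x_S².
∂π/∂x_S = 286 − x_K − 10x_S = 0, so x_S = 28.6 − 0.1x_K.
The best-response slope dx_S/dx_K = −0.1 < 0: the reaction function is downward-sloping, so the choices are strategic substitutes.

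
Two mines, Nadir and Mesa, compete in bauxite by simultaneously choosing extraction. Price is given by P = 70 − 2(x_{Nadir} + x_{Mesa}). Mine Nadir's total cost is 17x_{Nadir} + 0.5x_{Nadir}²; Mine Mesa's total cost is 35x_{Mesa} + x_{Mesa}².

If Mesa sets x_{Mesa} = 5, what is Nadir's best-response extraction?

8.6

Mine Nadir's profit: π = x_{Nadir}(70 − 2(x_{Nadir} + x_{Mesa})) − 17x_{Nadir} − 0.5x_{Nadir}².
∂π/∂x_{Nadir} = 53 − 5x_{Nadir} − 2x_{Mesa} = 0, so x_{Nadir} = 10.6 − 0.4x_{Mesa}.
At x_{Mesa} = 5: x_{Nadir} = 10.6 − 0.4·5 = 8.6.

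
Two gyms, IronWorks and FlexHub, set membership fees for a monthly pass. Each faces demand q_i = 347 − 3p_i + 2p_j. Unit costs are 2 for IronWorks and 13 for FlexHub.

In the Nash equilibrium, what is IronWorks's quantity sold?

264.9375

IronWorks's profit: π = (p_{IronWorks} − 2)(347 − 3p_{IronWorks} + 2p_{FlexHub}).
∂π/∂p_{IronWorks} = 353 − 6p_{IronWorks} + 2p_{FlexHub} = 0 ⇒ p_{IronWorks} = 353/6 + (1/3)p_{FlexHub}.
Similarly p_{FlexHub} = 193/3 + (1/3)p_{IronWorks}.
Solving the two reaction functions simultaneously: (1 − (1/3)(1/3))p_{IronWorks} = 353/6 + (1/3)·(193/3), so (8/9)p_{IronWorks} = 1445/18 and p_{IronWorks} = 90.3125.
Then p_{FlexHub} = 193/3 + (1/3)·90.3125 = 94.4375.
q_{IronWorks} = 347 − 3·90.3125 + 2·94.4375 = 264.9375.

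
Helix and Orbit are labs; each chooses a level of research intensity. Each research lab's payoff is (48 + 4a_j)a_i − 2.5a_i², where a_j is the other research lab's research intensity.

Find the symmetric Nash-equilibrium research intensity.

48

Helix's payoff is (48 + 4a_O)a_H − 2.5a_H².
∂π/∂a_H = 48 + 4a_O − 5a_H = 0, so a_H = 9.6 + 0.8a_O.
Setting a_H = a_O in the reaction function: a_H = 9.6 + 0.8a_H, so a_H = 9.6 / 0.2 = 48.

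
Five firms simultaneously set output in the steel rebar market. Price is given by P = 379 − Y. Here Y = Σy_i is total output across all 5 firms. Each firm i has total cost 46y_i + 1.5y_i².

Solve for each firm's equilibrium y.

37

A representative firm's profit is π_i = y_i(379 − Y) − 46y_i − 1.5y_i², with Y = y_i + Σ_{j≠i} y_j.
First-order condition: 333 − 5y_i − Σ_{j≠i} y_j = 0.
In a symmetric equilibrium every firm chooses the same y, so Σ_{j≠i} y_j = 4y. The condition becomes 333 − 9y = 0, giving y = 333/9 = 37.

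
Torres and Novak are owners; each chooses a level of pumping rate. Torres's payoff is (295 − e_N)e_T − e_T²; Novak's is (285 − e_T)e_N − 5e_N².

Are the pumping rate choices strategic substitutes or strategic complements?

strategic substitutes

Expanding Torres's payoff: 295e_T − e_Ne_T − e_T².
∂π/∂e_T = 295 − e_N − 2e_T = 0, so e_T = 147.5 − 0.5e_N.
The best-response slope de_T/de_N = −0.5 < 0: the reaction function is downward-sloping, so the choices are strategic substitutes.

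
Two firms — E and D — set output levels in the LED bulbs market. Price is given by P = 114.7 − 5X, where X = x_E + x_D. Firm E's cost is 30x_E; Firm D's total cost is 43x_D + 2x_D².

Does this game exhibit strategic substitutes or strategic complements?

strategic substitutes

Firm E's profit: π = x_E(114.7 − 5(x_E + x_D)) − 30x_E.
∂π/∂x_E = 84.7 − 10x_E − 5x_D = 0, so x_E = 8.47 − 0.5x_D.
The best-response slope dx_E/dx_D = −0.5 < 0: the reaction function is downward-sloping, so the choices are strategic substitutes.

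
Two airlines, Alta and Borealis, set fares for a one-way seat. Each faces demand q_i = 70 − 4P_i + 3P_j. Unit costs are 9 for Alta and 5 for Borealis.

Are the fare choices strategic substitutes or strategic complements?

strategic complements

Alta's profit: π = (P_{Alta} − 9)(70 − 4P_{Alta} + 3P_{Borealis}).
∂π/∂P_{Alta} = 106 − 8P_{Alta} + 3P_{Borealis} = 0 ⇒ P_{Alta} = 13.25 + 0.375P_{Borealis}.
The best-response slope dP_{Alta}/dP_{Borealis} = 0.375 > 0: the reaction function is upward-sloping, so the choices are strategic complements.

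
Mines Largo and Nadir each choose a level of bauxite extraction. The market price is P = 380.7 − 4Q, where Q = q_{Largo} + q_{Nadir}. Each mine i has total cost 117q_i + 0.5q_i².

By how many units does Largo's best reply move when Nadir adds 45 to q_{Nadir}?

Mine Largo's profit: π = q_{Largo}(380.7 − 4(q_{Largo} + q_{Nadir})) − 117q_{Largo} − 0.5q_{Largo}².
∂π/∂q_{Largo} = 263.7 − 9q_{Largo} − 4q_{Nadir} = 0, so q_{Largo} = 29.3 − (4/9)q_{Nadir}.
The reaction-function slope is −4/9, so a 45-unit rise in q_{Nadir} moves q_{Largo} by −4/9 × 45 = −20. Largo's best response falls — the actions are strategic substitutes.

-20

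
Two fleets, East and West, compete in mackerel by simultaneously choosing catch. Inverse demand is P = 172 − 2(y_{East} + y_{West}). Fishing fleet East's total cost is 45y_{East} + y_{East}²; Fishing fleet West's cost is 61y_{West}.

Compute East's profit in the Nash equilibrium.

Fishing fleet East's profit: π = y_{East}(172 − 2(y_{East} + y_{West})) − 45y_{East} − y_{East}².
∂π/∂y_{East} = 127 − 6y_{East} − 2y_{West} = 0, so y_{East} = 127/6 − (1/3)y_{West}.
For West: ∂π/∂y_{West} = 111 − 4y_{West} − 2y_{East} = 0 ⇒ y_{West} = 27.75 − 0.5y_{East}.
Plugging y_{West} into East's best response: y_{East} = 127/6 − (1/3)(27.75 − 0.5y_{East}) ⇒ (5/6)y_{East} = 143/12, so y_{East} = 14.3.
Then y_{West} = 27.75 − 0.5·14.3 = 20.6.
Price P = 172 − 2·34.9 = 102.2.
East's profit: (102.2 − 45)·14.3 − (14.3)² = 613.47.

613.47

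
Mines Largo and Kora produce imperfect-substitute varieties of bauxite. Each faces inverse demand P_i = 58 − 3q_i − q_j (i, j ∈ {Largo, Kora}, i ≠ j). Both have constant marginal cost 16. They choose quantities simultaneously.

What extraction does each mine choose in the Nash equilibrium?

Mine Largo's profit: π = q_{Largo}(58 − 3q_{Largo} − q_{Kora}) − 16q_{Largo}.
∂π/∂q_{Largo} = 42 − 6q_{Largo} − q_{Kora} = 0 ⇒ q_{Largo} = 7 − (1/6)q_{Kora}.
Setting q_{Largo} = q_{Kora} in the reaction function: q_{Largo} = 7 − (1/6)q_{Largo}, so q_{Largo} = 7 / (7/6) = 6.

6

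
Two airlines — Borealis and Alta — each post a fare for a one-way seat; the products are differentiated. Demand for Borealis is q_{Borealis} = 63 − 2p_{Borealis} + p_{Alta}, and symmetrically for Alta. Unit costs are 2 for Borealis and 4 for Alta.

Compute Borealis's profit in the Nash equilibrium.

Borealis's profit: π = (p_{Borealis} − 2)(63 − 2p_{Borealis} + p_{Alta}).
∂π/∂p_{Borealis} = 67 − 4p_{Borealis} + p_{Alta} = 0 ⇒ p_{Borealis} = 16.75 + 0.25p_{Alta}.
Similarly p_{Alta} = 17.75 + 0.25p_{Borealis}.
Substituting the second reaction function into the first: p_{Borealis} = 16.75 + 0.25(17.75 + 0.25p_{Borealis}), which gives 0.9375p_{Borealis} = 21.1875 ⇒ p_{Borealis} = 22.6.
Then p_{Alta} = 17.75 + 0.25·22.6 = 23.4.
q_{Borealis} = 63 − 2·22.6 + 23.4 = 41.2.
Profit = (22.6 − 2)·41.2 = 848.72.

848.72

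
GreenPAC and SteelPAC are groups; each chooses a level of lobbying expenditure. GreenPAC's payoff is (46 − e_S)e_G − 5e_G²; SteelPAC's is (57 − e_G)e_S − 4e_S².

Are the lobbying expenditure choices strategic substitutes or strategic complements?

strategic substitutes

Expanding GreenPAC's payoff: 46e_G − e_Se_G − 5e_G².
∂π/∂e_G = 46 − e_S − 10e_G = 0, so e_G = 4.6 − 0.1e_S.
The best-response slope de_G/de_S = −0.1 < 0: the reaction function is downward-sloping, so the choices are strategic substitutes.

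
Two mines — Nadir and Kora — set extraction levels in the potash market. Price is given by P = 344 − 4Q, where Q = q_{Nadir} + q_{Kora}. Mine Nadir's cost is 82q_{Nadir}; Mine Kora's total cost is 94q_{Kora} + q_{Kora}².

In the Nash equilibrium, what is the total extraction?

Mine Nadir's profit: π = q_{Nadir}(344 − 4(q_{Nadir} + q_{Kora})) − 82q_{Nadir}.
∂π/∂q_{Nadir} = 262 − 8q_{Nadir} − 4q_{Kora} = 0, so q_{Nadir} = 32.75 − 0.5q_{Kora}.
For Kora: ∂π/∂q_{Kora} = 250 − 10q_{Kora} − 4q_{Nadir} = 0 ⇒ q_{Kora} = 25 − 0.4q_{Nadir}.
Plugging q_{Kora} into Nadir's best response: q_{Nadir} = 32.75 − 0.5(25 − 0.4q_{Nadir}) ⇒ 0.8q_{Nadir} = 20.25, so q_{Nadir} = 25.3125.
Then q_{Kora} = 25 − 0.4·25.3125 = 14.875.
Total extraction: 25.3125 + 14.875 = 40.1875.

40.1875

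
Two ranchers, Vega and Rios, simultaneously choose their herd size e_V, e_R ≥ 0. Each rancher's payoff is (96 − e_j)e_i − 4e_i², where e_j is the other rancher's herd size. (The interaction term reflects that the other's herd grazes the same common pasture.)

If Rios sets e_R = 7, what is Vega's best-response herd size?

Vega's payoff is (96 − e_R)e_V − 4e_V².
∂π/∂e_V = 96 − e_R − 8e_V = 0, so e_V = 12 − 0.125e_R.
At e_R = 7: e_V = 12 − 0.125·7 = 11.125.

11.125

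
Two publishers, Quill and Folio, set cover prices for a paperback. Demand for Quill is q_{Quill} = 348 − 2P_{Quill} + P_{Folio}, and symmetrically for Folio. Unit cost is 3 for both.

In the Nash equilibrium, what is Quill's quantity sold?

Quill's profit: π = (P_{Quill} − 3)(348 − 2P_{Quill} + P_{Folio}).
∂π/∂P_{Quill} = 354 − 4P_{Quill} + P_{Folio} = 0 ⇒ P_{Quill} = 88.5 + 0.25P_{Folio}.
The game is symmetric, so in equilibrium P_{Folio} = P_{Quill}: the reaction function gives 0.75P_{Quill} = 88.5, hence P_{Quill} = 118.
q_{Quill} = 348 − 2·118 + 118 = 230.

230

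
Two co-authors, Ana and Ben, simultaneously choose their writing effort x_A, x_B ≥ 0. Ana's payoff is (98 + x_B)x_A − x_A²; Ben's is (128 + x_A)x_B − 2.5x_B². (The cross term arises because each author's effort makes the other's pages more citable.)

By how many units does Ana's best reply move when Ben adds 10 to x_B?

Expanding Ana's payoff: 98x_A + x_Bx_A − x_A².
∂π/∂x_A = 98 + x_B − 2x_A = 0, so x_A = 49 + 0.5x_B.
The reaction-function slope is 0.5, so a 10-unit rise in x_B moves x_A by 0.5 × 10 = 5. Ana's best response rises — the actions are strategic complements.

5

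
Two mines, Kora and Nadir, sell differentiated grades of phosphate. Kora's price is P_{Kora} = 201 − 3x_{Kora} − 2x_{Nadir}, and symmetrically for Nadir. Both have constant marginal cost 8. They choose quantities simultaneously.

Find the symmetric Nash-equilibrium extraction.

24.125

Mine Kora's profit: π = x_{Kora}(201 − 3x_{Kora} − 2x_{Nadir}) − 8x_{Kora}.
∂π/∂x_{Kora} = 193 − 6x_{Kora} − 2x_{Nadir} = 0 ⇒ x_{Kora} = 193/6 − (1/3)x_{Nadir}.
Setting x_{Kora} = x_{Nadir} in the reaction function: x_{Kora} = 193/6 − (1/3)x_{Kora}, so x_{Kora} = (193/6) / (4/3) = 24.125.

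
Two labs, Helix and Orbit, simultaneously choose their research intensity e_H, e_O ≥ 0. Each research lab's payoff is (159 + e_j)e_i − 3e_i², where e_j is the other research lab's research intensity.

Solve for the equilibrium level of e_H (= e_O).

Helix's payoff is (159 + e_O)e_H − 3e_H².
∂π/∂e_H = 159 + e_O − 6e_H = 0, so e_H = 26.5 + (1/6)e_O.
Setting e_H = e_O in the reaction function: e_H = 26.5 + (1/6)e_H, so e_H = 26.5 / (5/6) = 31.8.

31.8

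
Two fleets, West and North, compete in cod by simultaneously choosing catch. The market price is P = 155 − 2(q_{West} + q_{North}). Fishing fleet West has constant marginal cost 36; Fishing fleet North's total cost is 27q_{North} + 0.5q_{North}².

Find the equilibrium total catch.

38.3125

Fishing fleet West's profit: π = q_{West}(155 − 2(q_{West} + q_{North})) − 36q_{West}.
∂π/∂q_{West} = 119 − 4q_{West} − 2q_{North} = 0, so q_{West} = 29.75 − 0.5q_{North}.
For North: ∂π/∂q_{North} = 128 − 5q_{North} − 2q_{West} = 0 ⇒ q_{North} = 25.6 − 0.4q_{West}.
Solving the two reaction functions simultaneously: (1 − (−0.5)(−0.4))q_{West} = 29.75 − 0.5·25.6, so 0.8q_{West} = 16.95 and q_{West} = 21.1875.
Then q_{North} = 25.6 − 0.4·21.1875 = 17.125.
Total catch: 21.1875 + 17.125 = 38.3125.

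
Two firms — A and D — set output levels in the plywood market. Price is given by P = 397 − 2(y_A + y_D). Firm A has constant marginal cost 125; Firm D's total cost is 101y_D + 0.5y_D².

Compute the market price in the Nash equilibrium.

Firm A's profit: π = y_A(397 − 2(y_A + y_D)) − 125y_A.
∂π/∂y_A = 272 − 4y_A − 2y_D = 0, so y_A = 68 − 0.5y_D.
For D: ∂π/∂y_D = 296 − 5y_D − 2y_A = 0 ⇒ y_D = 59.2 − 0.4y_A.
Plugging y_D into A's best response: y_A = 68 − 0.5(59.2 − 0.4y_A) ⇒ 0.8y_A = 38.4, so y_A = 48.
Then y_D = 59.2 − 0.4·48 = 40.
Equilibrium price: P = 397 − 2·88 = 221.

221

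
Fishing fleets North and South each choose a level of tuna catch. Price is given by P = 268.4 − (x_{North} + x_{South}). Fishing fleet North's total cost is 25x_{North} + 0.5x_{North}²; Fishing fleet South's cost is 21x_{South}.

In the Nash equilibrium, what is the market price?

120.76

Fishing fleet North's profit: π = x_{North}(268.4 − (x_{North} + x_{South})) − 25x_{North} − 0.5x_{North}².
∂π/∂x_{North} = 243.4 − 3x_{North} − x_{South} = 0, so x_{North} = 1217/15 − (1/3)x_{South}.
For South: ∂π/∂x_{South} = 247.4 − 2x_{South} − x_{North} = 0 ⇒ x_{South} = 123.7 − 0.5x_{North}.
Solving the two reaction functions simultaneously: (1 − (−1/3)(−0.5))x_{North} = 1217/15 − (1/3)·123.7, so (5/6)x_{North} = 39.9 and x_{North} = 47.88.
Then x_{South} = 123.7 − 0.5·47.88 = 99.76.
Equilibrium price: P = 268.4 − 147.64 = 120.76.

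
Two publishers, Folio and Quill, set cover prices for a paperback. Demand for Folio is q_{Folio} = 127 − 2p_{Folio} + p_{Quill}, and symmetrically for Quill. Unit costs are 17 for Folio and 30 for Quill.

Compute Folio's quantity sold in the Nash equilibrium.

Folio's profit: π = (p_{Folio} − 17)(127 − 2p_{Folio} + p_{Quill}).
∂π/∂p_{Folio} = 161 − 4p_{Folio} + p_{Quill} = 0 ⇒ p_{Folio} = 40.25 + 0.25p_{Quill}.
Similarly p_{Quill} = 46.75 + 0.25p_{Folio}.
Plugging p_{Quill} into Folio's best response: p_{Folio} = 40.25 + 0.25(46.75 + 0.25p_{Folio}) ⇒ 0.9375p_{Folio} = 51.9375, so p_{Folio} = 55.4.
Then p_{Quill} = 46.75 + 0.25·55.4 = 60.6.
q_{Folio} = 127 − 2·55.4 + 60.6 = 76.8.

76.8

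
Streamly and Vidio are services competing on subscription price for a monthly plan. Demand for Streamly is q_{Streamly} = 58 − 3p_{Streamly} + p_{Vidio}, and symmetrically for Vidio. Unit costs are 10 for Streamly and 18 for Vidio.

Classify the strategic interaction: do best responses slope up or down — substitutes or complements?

strategic complements

Streamly's profit: π = (p_{Streamly} − 10)(58 − 3p_{Streamly} + p_{Vidio}).
∂π/∂p_{Streamly} = 88 − 6p_{Streamly} + p_{Vidio} = 0 ⇒ p_{Streamly} = 44/3 + (1/6)p_{Vidio}.
The best-response slope dp_{Streamly}/dp_{Vidio} = 1/6 > 0: the reaction function is upward-sloping, so the choices are strategic complements.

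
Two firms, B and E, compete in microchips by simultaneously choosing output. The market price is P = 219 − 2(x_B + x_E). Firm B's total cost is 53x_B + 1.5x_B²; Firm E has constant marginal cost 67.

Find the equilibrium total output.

45.5

Firm B's profit: π = x_B(219 − 2(x_B + x_E)) − 53x_B − 1.5x_B².
∂π/∂x_B = 166 − 7x_B − 2x_E = 0, so x_B = 166/7 − (2/7)x_E.
For E: ∂π/∂x_E = 152 − 4x_E − 2x_B = 0 ⇒ x_E = 38 − 0.5x_B.
Plugging x_E into B's best response: x_B = 166/7 − (2/7)(38 − 0.5x_B) ⇒ (6/7)x_B = 90/7, so x_B = 15.
Then x_E = 38 − 0.5·15 = 30.5.
Total output: 15 + 30.5 = 45.5.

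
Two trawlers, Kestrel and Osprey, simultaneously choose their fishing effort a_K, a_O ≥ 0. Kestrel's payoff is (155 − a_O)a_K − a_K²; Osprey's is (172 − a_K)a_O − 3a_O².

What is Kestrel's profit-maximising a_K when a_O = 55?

50

Expanding Kestrel's payoff: 155a_K − a_Oa_K − a_K².
∂π/∂a_K = 155 − a_O − 2a_K = 0, so a_K = 77.5 − 0.5a_O.
At a_O = 55: a_K = 77.5 − 0.5·55 = 50.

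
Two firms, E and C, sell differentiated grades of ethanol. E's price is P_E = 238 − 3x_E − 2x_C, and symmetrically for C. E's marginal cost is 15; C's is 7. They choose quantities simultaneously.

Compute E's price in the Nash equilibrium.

Firm E's profit: π = x_E(238 − 3x_E − 2x_C) − 15x_E.
∂π/∂x_E = 223 − 6x_E − 2x_C = 0 ⇒ x_E = 223/6 − (1/3)x_C.
Similarly x_C = 38.5 − (1/3)x_E.
Substituting the second reaction function into the first: x_E = 223/6 − (1/3)(38.5 − (1/3)x_E), which gives (8/9)x_E = 73/3 ⇒ x_E = 27.375.
Then x_C = 38.5 − (1/3)·27.375 = 29.375.
P_E = 238 − 3·27.375 − 2·29.375 = 97.125.

97.125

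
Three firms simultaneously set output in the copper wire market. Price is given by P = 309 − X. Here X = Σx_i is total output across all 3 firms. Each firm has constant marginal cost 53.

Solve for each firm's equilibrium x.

A representative firm's profit is π_i = x_i(309 − X) − 53x_i, with X = x_i + Σ_{j≠i} x_j.
First-order condition: 256 − 2x_i − Σ_{j≠i} x_j = 0.
With identical firms, set every x_j = x: then 256 − 2x − 2x = 0, i.e. x = 256/4 = 64.

64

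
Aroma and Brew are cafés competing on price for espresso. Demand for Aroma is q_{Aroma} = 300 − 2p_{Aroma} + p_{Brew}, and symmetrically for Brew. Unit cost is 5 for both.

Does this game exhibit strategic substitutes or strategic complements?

strategic complements

Aroma's profit: π = (p_{Aroma} − 5)(300 − 2p_{Aroma} + p_{Brew}).
∂π/∂p_{Aroma} = 310 − 4p_{Aroma} + p_{Brew} = 0 ⇒ p_{Aroma} = 77.5 + 0.25p_{Brew}.
The best-response slope dp_{Aroma}/dp_{Brew} = 0.25 > 0: the reaction function is upward-sloping, so the choices are strategic complements.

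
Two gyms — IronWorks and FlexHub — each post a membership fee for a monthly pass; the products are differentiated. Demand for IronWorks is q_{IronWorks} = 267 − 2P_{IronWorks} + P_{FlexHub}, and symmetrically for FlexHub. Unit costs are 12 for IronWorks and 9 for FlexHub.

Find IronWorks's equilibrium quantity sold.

IronWorks's profit: π = (P_{IronWorks} − 12)(267 − 2P_{IronWorks} + P_{FlexHub}).
∂π/∂P_{IronWorks} = 291 − 4P_{IronWorks} + P_{FlexHub} = 0 ⇒ P_{IronWorks} = 72.75 + 0.25P_{FlexHub}.
Similarly P_{FlexHub} = 71.25 + 0.25P_{IronWorks}.
Substituting the second reaction function into the first: P_{IronWorks} = 72.75 + 0.25(71.25 + 0.25P_{IronWorks}), which gives 0.9375P_{IronWorks} = 90.5625 ⇒ P_{IronWorks} = 96.6.
Then P_{FlexHub} = 71.25 + 0.25·96.6 = 95.4.
q_{IronWorks} = 267 − 2·96.6 + 95.4 = 169.2.

169.2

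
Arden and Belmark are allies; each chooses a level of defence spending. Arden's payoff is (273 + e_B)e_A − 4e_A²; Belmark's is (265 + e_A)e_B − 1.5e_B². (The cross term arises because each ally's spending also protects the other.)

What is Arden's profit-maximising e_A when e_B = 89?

45.25

Expanding Arden's payoff: 273e_A + e_Be_A − 4e_A².
∂π/∂e_A = 273 + e_B − 8e_A = 0, so e_A = 34.125 + 0.125e_B.
At e_B = 89: e_A = 34.125 + 0.125·89 = 45.25.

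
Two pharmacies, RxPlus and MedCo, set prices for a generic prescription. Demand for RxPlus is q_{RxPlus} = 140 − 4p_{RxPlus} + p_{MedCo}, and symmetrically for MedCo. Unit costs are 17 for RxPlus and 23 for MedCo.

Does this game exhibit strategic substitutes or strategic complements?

RxPlus's profit: π = (p_{RxPlus} − 17)(140 − 4p_{RxPlus} + p_{MedCo}).
∂π/∂p_{RxPlus} = 208 − 8p_{RxPlus} + p_{MedCo} = 0 ⇒ p_{RxPlus} = 26 + 0.125p_{MedCo}.
The best-response slope dp_{RxPlus}/dp_{MedCo} = 0.125 > 0: the reaction function is upward-sloping, so the choices are strategic complements.

strategic complements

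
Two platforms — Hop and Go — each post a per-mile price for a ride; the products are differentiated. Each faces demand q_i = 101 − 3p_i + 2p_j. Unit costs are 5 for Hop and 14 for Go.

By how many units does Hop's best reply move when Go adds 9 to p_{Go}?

Hop's profit: π = (p_{Hop} − 5)(101 − 3p_{Hop} + 2p_{Go}).
∂π/∂p_{Hop} = 116 − 6p_{Hop} + 2p_{Go} = 0 ⇒ p_{Hop} = 58/3 + (1/3)p_{Go}.
The reaction-function slope is 1/3, so a 9-unit rise in p_{Go} moves p_{Hop} by 1/3 × 9 = 3. Hop's best response rises — the actions are strategic complements.

3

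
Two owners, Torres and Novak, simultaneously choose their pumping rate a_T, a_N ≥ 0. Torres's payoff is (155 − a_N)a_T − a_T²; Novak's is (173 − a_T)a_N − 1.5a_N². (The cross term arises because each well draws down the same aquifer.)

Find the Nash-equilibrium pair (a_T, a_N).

Expanding Torres's payoff: 155a_T − a_Na_T − a_T².
∂π/∂a_T = 155 − a_N − 2a_T = 0, so a_T = 77.5 − 0.5a_N.
Likewise for Novak: a_N = 173/3 − (1/3)a_T.
Solving the two reaction functions simultaneously: (1 − (−0.5)(−1/3))a_T = 77.5 − 0.5·(173/3), so (5/6)a_T = 146/3 and a_T = 58.4.
Then a_N = 173/3 − (1/3)·58.4 = 38.2.

58.4, 38.2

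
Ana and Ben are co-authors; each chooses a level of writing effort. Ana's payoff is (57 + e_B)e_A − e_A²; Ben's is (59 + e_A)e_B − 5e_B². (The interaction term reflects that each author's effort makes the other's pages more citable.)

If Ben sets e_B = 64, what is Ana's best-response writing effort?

Expanding Ana's payoff: 57e_A + e_Be_A − e_A².
∂π/∂e_A = 57 + e_B − 2e_A = 0, so e_A = 28.5 + 0.5e_B.
At e_B = 64: e_A = 28.5 + 0.5·64 = 60.5.

60.5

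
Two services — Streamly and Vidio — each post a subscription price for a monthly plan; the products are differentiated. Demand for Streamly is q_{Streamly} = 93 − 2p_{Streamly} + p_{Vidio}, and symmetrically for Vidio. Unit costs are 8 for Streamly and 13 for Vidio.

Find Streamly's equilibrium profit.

1682

Streamly's profit: π = (p_{Streamly} − 8)(93 − 2p_{Streamly} + p_{Vidio}).
∂π/∂p_{Streamly} = 109 − 4p_{Streamly} + p_{Vidio} = 0 ⇒ p_{Streamly} = 27.25 + 0.25p_{Vidio}.
Similarly p_{Vidio} = 29.75 + 0.25p_{Streamly}.
Plugging p_{Vidio} into Streamly's best response: p_{Streamly} = 27.25 + 0.25(29.75 + 0.25p_{Streamly}) ⇒ 0.9375p_{Streamly} = 34.6875, so p_{Streamly} = 37.
Then p_{Vidio} = 29.75 + 0.25·37 = 39.
q_{Streamly} = 93 − 2·37 + 39 = 58.
Profit = (37 − 8)·58 = 1682.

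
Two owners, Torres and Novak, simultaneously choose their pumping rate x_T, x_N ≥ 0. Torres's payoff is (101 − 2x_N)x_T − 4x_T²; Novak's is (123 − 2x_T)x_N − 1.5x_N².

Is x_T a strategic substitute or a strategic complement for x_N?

Expanding Torres's payoff: 101x_T − 2x_Nx_T − 4x_T².
∂π/∂x_T = 101 − 2x_N − 8x_T = 0, so x_T = 12.625 − 0.25x_N.
The best-response slope dx_T/dx_N = −0.25 < 0: the reaction function is downward-sloping, so the choices are strategic substitutes.

strategic substitutes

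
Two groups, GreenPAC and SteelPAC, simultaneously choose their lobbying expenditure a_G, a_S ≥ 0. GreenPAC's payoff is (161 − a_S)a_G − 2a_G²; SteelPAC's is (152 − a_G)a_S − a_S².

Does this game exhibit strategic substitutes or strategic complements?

Expanding GreenPAC's payoff: 161a_G − a_Sa_G − 2a_G².
∂π/∂a_G = 161 − a_S − 4a_G = 0, so a_G = 40.25 − 0.25a_S.
The best-response slope da_G/da_S = −0.25 < 0: the reaction function is downward-sloping, so the choices are strategic substitutes.

strategic substitutes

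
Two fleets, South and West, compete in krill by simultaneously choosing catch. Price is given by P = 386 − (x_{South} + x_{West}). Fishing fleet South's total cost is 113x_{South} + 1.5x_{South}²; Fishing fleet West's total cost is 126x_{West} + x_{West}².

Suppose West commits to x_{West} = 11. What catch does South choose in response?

Fishing fleet South's profit: π = x_{South}(386 − (x_{South} + x_{West})) − 113x_{South} − 1.5x_{South}².
∂π/∂x_{South} = 273 − 5x_{South} − x_{West} = 0, so x_{South} = 54.6 − 0.2x_{West}.
At x_{West} = 11: x_{South} = 54.6 − 0.2·11 = 52.4.

52.4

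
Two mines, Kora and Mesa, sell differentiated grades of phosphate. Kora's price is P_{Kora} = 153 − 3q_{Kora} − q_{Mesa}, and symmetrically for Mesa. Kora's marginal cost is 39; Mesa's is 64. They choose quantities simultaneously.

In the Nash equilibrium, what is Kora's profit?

867

Mine Kora's profit: π = q_{Kora}(153 − 3q_{Kora} − q_{Mesa}) − 39q_{Kora}.
∂π/∂q_{Kora} = 114 − 6q_{Kora} − q_{Mesa} = 0 ⇒ q_{Kora} = 19 − (1/6)q_{Mesa}.
Similarly q_{Mesa} = 89/6 − (1/6)q_{Kora}.
Solving the two reaction functions simultaneously: (1 − (−1/6)(−1/6))q_{Kora} = 19 − (1/6)·(89/6), so (35/36)q_{Kora} = 595/36 and q_{Kora} = 17.
Then q_{Mesa} = 89/6 − (1/6)·17 = 12.
P_{Kora} = 153 − 3·17 − 12 = 90.
Profit = (90 − 39)·17 = 867.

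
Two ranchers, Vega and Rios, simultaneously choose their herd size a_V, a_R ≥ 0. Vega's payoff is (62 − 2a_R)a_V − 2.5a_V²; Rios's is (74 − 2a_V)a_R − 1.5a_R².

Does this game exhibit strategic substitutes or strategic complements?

Expanding Vega's payoff: 62a_V − 2a_Ra_V − 2.5a_V².
∂π/∂a_V = 62 − 2a_R − 5a_V = 0, so a_V = 12.4 − 0.4a_R.
The best-response slope da_V/da_R = −0.4 < 0: the reaction function is downward-sloping, so the choices are strategic substitutes.

strategic substitutes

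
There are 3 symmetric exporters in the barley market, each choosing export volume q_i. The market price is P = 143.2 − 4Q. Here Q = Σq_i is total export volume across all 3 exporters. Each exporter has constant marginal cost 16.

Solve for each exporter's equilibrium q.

A representative exporter's profit is π_i = q_i(143.2 − 4Q) − 16q_i, with Q = q_i + Σ_{j≠i} q_j.
First-order condition: 127.2 − 8q_i − 4Σ_{j≠i} q_j = 0.
Imposing symmetry (q_j = q for all j) turns Σ_{j≠i} q_j into 2q, so 127.2 = 16q and q = 7.95.

7.95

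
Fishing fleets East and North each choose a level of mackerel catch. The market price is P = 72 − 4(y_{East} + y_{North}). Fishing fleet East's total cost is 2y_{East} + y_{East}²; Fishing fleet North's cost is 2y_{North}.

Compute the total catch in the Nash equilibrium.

Fishing fleet East's profit: π = y_{East}(72 − 4(y_{East} + y_{North})) − 2y_{East} − y_{East}².
∂π/∂y_{East} = 70 − 10y_{East} − 4y_{North} = 0, so y_{East} = 7 − 0.4y_{North}.
For North: ∂π/∂y_{North} = 70 − 8y_{North} − 4y_{East} = 0 ⇒ y_{North} = 8.75 − 0.5y_{East}.
Substituting the second reaction function into the first: y_{East} = 7 − 0.4(8.75 − 0.5y_{East}), which gives 0.8y_{East} = 3.5 ⇒ y_{East} = 4.375.
Then y_{North} = 8.75 − 0.5·4.375 = 6.5625.
Total catch: 4.375 + 6.5625 = 10.9375.

10.9375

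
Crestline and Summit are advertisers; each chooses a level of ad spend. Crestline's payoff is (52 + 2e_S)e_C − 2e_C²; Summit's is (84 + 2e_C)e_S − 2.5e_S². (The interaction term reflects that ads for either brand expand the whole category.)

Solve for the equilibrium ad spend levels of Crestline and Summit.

Expanding Crestline's payoff: 52e_C + 2e_Se_C − 2e_C².
∂π/∂e_C = 52 + 2e_S − 4e_C = 0, so e_C = 13 + 0.5e_S.
Likewise for Summit: e_S = 16.8 + 0.4e_C.
Solving the two reaction functions simultaneously: (1 − (0.5)(0.4))e_C = 13 + 0.5·16.8, so 0.8e_C = 21.4 and e_C = 26.75.
Then e_S = 16.8 + 0.4·26.75 = 27.5.

26.75, 27.5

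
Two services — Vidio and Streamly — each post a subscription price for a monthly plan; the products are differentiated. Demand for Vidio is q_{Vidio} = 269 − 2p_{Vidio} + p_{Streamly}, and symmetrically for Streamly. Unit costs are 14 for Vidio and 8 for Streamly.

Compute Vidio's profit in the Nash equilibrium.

Vidio's profit: π = (p_{Vidio} − 14)(269 − 2p_{Vidio} + p_{Streamly}).
∂π/∂p_{Vidio} = 297 − 4p_{Vidio} + p_{Streamly} = 0 ⇒ p_{Vidio} = 74.25 + 0.25p_{Streamly}.
Similarly p_{Streamly} = 71.25 + 0.25p_{Vidio}.
Substituting the second reaction function into the first: p_{Vidio} = 74.25 + 0.25(71.25 + 0.25p_{Vidio}), which gives 0.9375p_{Vidio} = 92.0625 ⇒ p_{Vidio} = 98.2.
Then p_{Streamly} = 71.25 + 0.25·98.2 = 95.8.
q_{Vidio} = 269 − 2·98.2 + 95.8 = 168.4.
Profit = (98.2 − 14)·168.4 = 14179.28.

14179.28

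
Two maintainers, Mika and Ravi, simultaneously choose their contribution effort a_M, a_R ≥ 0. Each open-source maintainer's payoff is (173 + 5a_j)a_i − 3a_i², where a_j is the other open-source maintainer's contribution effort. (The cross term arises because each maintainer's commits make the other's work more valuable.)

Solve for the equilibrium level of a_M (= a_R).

Mika's payoff is (173 + 5a_R)a_M − 3a_M².
∂π/∂a_M = 173 + 5a_R − 6a_M = 0, so a_M = 173/6 + (5/6)a_R.
The game is symmetric, so in equilibrium a_R = a_M: the reaction function gives (1/6)a_M = 173/6, hence a_M = 173.

173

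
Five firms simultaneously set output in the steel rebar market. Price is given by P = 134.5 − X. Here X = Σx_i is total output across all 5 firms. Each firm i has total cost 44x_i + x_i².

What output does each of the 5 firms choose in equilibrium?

A representative firm's profit is π_i = x_i(134.5 − X) − 44x_i − x_i², with X = x_i + Σ_{j≠i} x_j.
First-order condition: 90.5 − 4x_i − Σ_{j≠i} x_j = 0.
Imposing symmetry (x_j = x for all j) turns Σ_{j≠i} x_j into 4x, so 90.5 = 8x and x = 11.3125.

11.3125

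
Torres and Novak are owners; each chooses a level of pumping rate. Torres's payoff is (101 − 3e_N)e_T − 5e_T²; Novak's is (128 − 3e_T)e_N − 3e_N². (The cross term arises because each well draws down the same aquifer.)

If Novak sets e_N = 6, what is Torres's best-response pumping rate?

Expanding Torres's payoff: 101e_T − 3e_Ne_T − 5e_T².
∂π/∂e_T = 101 − 3e_N − 10e_T = 0, so e_T = 10.1 − 0.3e_N.
At e_N = 6: e_T = 10.1 − 0.3·6 = 8.3.

8.3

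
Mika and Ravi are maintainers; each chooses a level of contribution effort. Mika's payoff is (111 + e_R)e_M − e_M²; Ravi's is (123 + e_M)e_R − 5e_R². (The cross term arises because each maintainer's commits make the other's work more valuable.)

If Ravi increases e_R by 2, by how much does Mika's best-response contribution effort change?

1

Expanding Mika's payoff: 111e_M + e_Re_M − e_M².
∂π/∂e_M = 111 + e_R − 2e_M = 0, so e_M = 55.5 + 0.5e_R.
The reaction-function slope is 0.5, so a 2-unit rise in e_R moves e_M by 0.5 × 2 = 1. Mika's best response rises — the actions are strategic complements.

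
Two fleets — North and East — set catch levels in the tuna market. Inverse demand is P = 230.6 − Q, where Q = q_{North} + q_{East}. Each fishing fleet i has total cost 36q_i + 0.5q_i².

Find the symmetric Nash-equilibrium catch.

Fishing fleet North's profit: π = q_{North}(230.6 − (q_{North} + q_{East})) − 36q_{North} − 0.5q_{North}².
∂π/∂q_{North} = 194.6 − 3q_{North} − q_{East} = 0, so q_{North} = 973/15 − (1/3)q_{East}.
Setting q_{North} = q_{East} in the reaction function: q_{North} = 973/15 − (1/3)q_{North}, so q_{North} = (973/15) / (4/3) = 48.65.

48.65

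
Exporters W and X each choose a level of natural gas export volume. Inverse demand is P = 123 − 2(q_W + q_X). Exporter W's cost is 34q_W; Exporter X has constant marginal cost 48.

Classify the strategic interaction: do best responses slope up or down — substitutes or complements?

strategic substitutes

Exporter W's profit: π = q_W(123 − 2(q_W + q_X)) − 34q_W.
∂π/∂q_W = 89 − 4q_W − 2q_X = 0, so q_W = 22.25 − 0.5q_X.
The best-response slope dq_W/dq_X = −0.5 < 0: the reaction function is downward-sloping, so the choices are strategic substitutes.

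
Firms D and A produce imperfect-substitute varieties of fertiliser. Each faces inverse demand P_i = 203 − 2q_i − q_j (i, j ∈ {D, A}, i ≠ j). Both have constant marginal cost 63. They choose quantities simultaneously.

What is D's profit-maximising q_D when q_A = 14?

Firm D's profit: π = q_D(203 − 2q_D − q_A) − 63q_D.
∂π/∂q_D = 140 − 4q_D − q_A = 0 ⇒ q_D = 35 − 0.25q_A.
At q_A = 14: q_D = 35 − 0.25·14 = 31.5.

31.5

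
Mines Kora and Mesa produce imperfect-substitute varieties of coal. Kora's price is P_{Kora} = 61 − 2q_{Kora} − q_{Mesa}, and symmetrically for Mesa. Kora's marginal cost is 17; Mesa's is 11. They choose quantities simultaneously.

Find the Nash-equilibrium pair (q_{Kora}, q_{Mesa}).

Mine Kora's profit: π = q_{Kora}(61 − 2q_{Kora} − q_{Mesa}) − 17q_{Kora}.
∂π/∂q_{Kora} = 44 − 4q_{Kora} − q_{Mesa} = 0 ⇒ q_{Kora} = 11 − 0.25q_{Mesa}.
Similarly q_{Mesa} = 12.5 − 0.25q_{Kora}.
Substituting the second reaction function into the first: q_{Kora} = 11 − 0.25(12.5 − 0.25q_{Kora}), which gives 0.9375q_{Kora} = 7.875 ⇒ q_{Kora} = 8.4.
Then q_{Mesa} = 12.5 − 0.25·8.4 = 10.4.

8.4, 10.4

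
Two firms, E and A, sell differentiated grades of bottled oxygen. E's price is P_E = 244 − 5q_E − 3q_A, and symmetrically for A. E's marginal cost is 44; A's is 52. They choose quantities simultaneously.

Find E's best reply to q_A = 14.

Firm E's profit: π = q_E(244 − 5q_E − 3q_A) − 44q_E.
∂π/∂q_E = 200 − 10q_E − 3q_A = 0 ⇒ q_E = 20 − 0.3q_A.
At q_A = 14: q_E = 20 − 0.3·14 = 15.8.

15.8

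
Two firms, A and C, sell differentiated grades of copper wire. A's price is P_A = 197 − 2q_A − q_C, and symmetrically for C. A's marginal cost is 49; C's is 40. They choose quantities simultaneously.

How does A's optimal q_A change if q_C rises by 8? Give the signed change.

-2

Firm A's profit: π = q_A(197 − 2q_A − q_C) − 49q_A.
∂π/∂q_A = 148 − 4q_A − q_C = 0 ⇒ q_A = 37 − 0.25q_C.
The reaction-function slope is −0.25, so an 8-unit rise in q_C moves q_A by −0.25 × 8 = −2. A's best response falls — the actions are strategic substitutes.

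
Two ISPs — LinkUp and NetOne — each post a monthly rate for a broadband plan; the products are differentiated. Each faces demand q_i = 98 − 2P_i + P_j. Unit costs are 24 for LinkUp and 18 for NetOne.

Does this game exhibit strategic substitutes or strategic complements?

LinkUp's profit: π = (P_{LinkUp} − 24)(98 − 2P_{LinkUp} + P_{NetOne}).
∂π/∂P_{LinkUp} = 146 − 4P_{LinkUp} + P_{NetOne} = 0 ⇒ P_{LinkUp} = 36.5 + 0.25P_{NetOne}.
The best-response slope dP_{LinkUp}/dP_{NetOne} = 0.25 > 0: the reaction function is upward-sloping, so the choices are strategic complements.

strategic complements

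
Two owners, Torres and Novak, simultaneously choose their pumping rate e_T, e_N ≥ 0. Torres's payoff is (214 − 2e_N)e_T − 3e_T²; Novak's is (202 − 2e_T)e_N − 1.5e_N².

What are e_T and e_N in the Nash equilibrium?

17, 56

Expanding Torres's payoff: 214e_T − 2e_Ne_T − 3e_T².
∂π/∂e_T = 214 − 2e_N − 6e_T = 0, so e_T = 107/3 − (1/3)e_N.
Likewise for Novak: e_N = 202/3 − (2/3)e_T.
Plugging e_N into Torres's best response: e_T = 107/3 − (1/3)(202/3 − (2/3)e_T) ⇒ (7/9)e_T = 119/9, so e_T = 17.
Then e_N = 202/3 − (2/3)·17 = 56.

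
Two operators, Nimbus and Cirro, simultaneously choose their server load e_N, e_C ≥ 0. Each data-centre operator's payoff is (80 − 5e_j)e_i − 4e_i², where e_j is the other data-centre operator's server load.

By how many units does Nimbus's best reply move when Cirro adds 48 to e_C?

Nimbus's payoff is (80 − 5e_C)e_N − 4e_N².
∂π/∂e_N = 80 − 5e_C − 8e_N = 0, so e_N = 10 − 0.625e_C.
The reaction-function slope is −0.625, so a 48-unit rise in e_C moves e_N by −0.625 × 48 = −30. Nimbus's best response falls — the actions are strategic substitutes.

-30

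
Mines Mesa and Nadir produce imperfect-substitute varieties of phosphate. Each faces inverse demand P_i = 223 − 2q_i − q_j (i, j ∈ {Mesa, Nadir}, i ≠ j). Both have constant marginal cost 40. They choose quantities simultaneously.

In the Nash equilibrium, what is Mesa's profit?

2679.12

Mine Mesa's profit: π = q_{Mesa}(223 − 2q_{Mesa} − q_{Nadir}) − 40q_{Mesa}.
∂π/∂q_{Mesa} = 183 − 4q_{Mesa} − q_{Nadir} = 0 ⇒ q_{Mesa} = 45.75 − 0.25q_{Nadir}.
By symmetry q_{Nadir} = q_{Mesa}; substituting into the reaction function, 1.25q_{Mesa} = 45.75 and q_{Mesa} = 36.6.
P_{Mesa} = 223 − 2·36.6 − 36.6 = 113.2.
Profit = (113.2 − 40)·36.6 = 2679.12.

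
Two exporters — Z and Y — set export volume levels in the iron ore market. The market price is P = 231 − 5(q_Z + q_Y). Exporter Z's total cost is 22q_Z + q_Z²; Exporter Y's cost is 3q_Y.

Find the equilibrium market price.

Exporter Z's profit: π = q_Z(231 − 5(q_Z + q_Y)) − 22q_Z − q_Z².
∂π/∂q_Z = 209 − 12q_Z − 5q_Y = 0, so q_Z = 209/12 − (5/12)q_Y.
For Y: ∂π/∂q_Y = 228 − 10q_Y − 5q_Z = 0 ⇒ q_Y = 22.8 − 0.5q_Z.
Solving the two reaction functions simultaneously: (1 − (−5/12)(−0.5))q_Z = 209/12 − (5/12)·22.8, so (19/24)q_Z = 95/12 and q_Z = 10.
Then q_Y = 22.8 − 0.5·10 = 17.8.
Equilibrium price: P = 231 − 5·27.8 = 92.

92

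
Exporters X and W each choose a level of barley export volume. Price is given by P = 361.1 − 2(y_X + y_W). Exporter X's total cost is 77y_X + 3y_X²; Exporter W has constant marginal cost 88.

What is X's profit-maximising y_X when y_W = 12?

26.01

Exporter X's profit: π = y_X(361.1 − 2(y_X + y_W)) − 77y_X − 3y_X².
∂π/∂y_X = 284.1 − 10y_X − 2y_W = 0, so y_X = 28.41 − 0.2y_W.
At y_W = 12: y_X = 28.41 − 0.2·12 = 26.01.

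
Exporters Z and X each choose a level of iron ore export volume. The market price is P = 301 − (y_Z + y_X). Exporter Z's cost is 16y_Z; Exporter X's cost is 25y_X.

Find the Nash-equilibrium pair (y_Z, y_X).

Exporter Z's profit: π = y_Z(301 − (y_Z + y_X)) − 16y_Z.
∂π/∂y_Z = 285 − 2y_Z − y_X = 0, so y_Z = 142.5 − 0.5y_X.
By the same steps for X: y_X = 138 − 0.5y_Z.
Substituting the second reaction function into the first: y_Z = 142.5 − 0.5(138 − 0.5y_Z), which gives 0.75y_Z = 73.5 ⇒ y_Z = 98.
Then y_X = 138 − 0.5·98 = 89.

98, 89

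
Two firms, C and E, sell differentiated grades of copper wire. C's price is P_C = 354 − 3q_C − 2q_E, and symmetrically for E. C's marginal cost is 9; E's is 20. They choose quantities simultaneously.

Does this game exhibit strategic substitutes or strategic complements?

strategic substitutes

Firm C's profit: π = q_C(354 − 3q_C − 2q_E) − 9q_C.
∂π/∂q_C = 345 − 6q_C − 2q_E = 0 ⇒ q_C = 57.5 − (1/3)q_E.
The best-response slope dq_C/dq_E = −1/3 < 0: the reaction function is downward-sloping, so the choices are strategic substitutes.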